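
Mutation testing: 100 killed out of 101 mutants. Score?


Mutation score = killed / total * 100
Mutation score = 100 / 101 * 100
Mutation score = 99.01%

99.01%


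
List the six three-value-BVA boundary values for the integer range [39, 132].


Range: [39, 132]
Boundaries: just below min, min, min+1, max-1, max, just above max
Values: [38, 39, 40, 131, 132, 133]

[38, 39, 40, 131, 132, 133]


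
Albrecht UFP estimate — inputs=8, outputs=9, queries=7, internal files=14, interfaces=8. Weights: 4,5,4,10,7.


UFP = EI*4 + EO*5 + EQ*4 + ILF*10 + EIF*7
UFP = 8*4 + 9*5 + 7*4 + 14*10 + 8*7
UFP = 32 + 45 + 28 + 140 + 56
UFP = 301

301


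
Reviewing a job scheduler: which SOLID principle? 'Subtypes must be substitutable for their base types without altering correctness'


This describes the Liskov Substitution Principle (LSP)

Liskov Substitution Principle (LSP)


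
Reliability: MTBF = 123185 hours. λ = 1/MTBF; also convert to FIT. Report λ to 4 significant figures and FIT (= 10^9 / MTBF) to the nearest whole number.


Formula: λ = 1 / MTBF; FIT = λ × 1e9 = 1e9 / MTBF
λ = 1 / 123185 ≈ 8.118e-06 failures/hour
FIT = 1e9 / 123185 ≈ 8118 failures per 1e9 hours (nearest whole number)

λ = 8.118e-06 /h, FIT = 8118


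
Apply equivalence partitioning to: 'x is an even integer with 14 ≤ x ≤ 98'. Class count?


Constraint: even integers in [14, 98]
Class 1: x < 14 — out-of-range invalid
Class 2: x in [14,98] but odd — wrong type invalid
Class 3: x in [14,98] and even — valid
Class 4: x > 98 — out-of-range invalid
Total equivalence classes: 4

4 equivalence classes


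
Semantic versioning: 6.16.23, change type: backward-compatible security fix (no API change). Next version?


Current: 6.16.23
Change category: 'backward-compatible security fix (no API change)' → patch bump
SemVer rule: patch bump → increment PATCH (MAJOR and MINOR unchanged)
New: 6.16.24

6.16.24


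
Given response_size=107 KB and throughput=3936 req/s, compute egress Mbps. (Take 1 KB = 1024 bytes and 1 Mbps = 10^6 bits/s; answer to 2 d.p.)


Formula: Mbps = payload_bytes * RPS * 8 / 1e6
Payload per request = 107 KB = 107 * 1024 = 109568 bytes
Total bytes/sec = 109568 * 3936 = 431259648
Total bits/sec = 431259648 * 8 = 3450077184
Mbps = 3450077184 / 1e6 = 3450.08

3450.08 Mbps


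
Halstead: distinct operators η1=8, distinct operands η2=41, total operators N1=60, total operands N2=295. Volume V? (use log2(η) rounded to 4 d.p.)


Formula: V = N * log2(η), where N = N1 + N2 and η = η1 + η2
η = 8 + 41 = 49
N = 60 + 295 = 355
log2(49) ≈ 5.6147
V = 355 * 5.6147 = 1993.22

1993.22


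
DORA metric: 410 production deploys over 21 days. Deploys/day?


Formula: deployments per day = releases / days
= 410 / 21
= 19.524 deploys/day
(equivalently, 136.67 deploys/week)

19.524 deploys/day


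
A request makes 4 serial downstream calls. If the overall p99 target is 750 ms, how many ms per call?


Formula: per_stage = total_budget / stages
per_stage = 750 / 4
per_stage = 187.5 ms

187.5 ms


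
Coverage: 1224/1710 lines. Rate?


Coverage = covered / total * 100
Coverage = 1224 / 1710 * 100
Coverage = 71.58%

71.58%


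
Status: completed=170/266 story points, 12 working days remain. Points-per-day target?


Formula: Required rate = Remaining points / Days left
Remaining = 266 - 170 = 96 points
Required rate = 96 / 12 = 8.0 points/day

8.0 points/day


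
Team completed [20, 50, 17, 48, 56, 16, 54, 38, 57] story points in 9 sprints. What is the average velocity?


Formula: Avg velocity = Total points / Number of sprints
Points: [20, 50, 17, 48, 56, 16, 54, 38, 57]
Sum = 20 + 50 + 17 + 48 + 56 + 16 + 54 + 38 + 57 = 356
Avg velocity = 356 / 9 = 39.56 points/sprint

39.56 points/sprint


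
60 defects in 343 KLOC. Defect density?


Defect density = defects / KLOC
Defect density = 60 / 343
Defect density = 0.175 defects/KLOC

0.175 defects/KLOC


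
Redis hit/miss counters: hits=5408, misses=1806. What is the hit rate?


Formula: hit rate = hits / (hits + misses) * 100
hit rate = 5408 / (5408 + 1806) * 100
hit rate = 5408 / 7214 * 100
hit rate = 74.97%

74.97%


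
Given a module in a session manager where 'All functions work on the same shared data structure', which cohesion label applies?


Reasoning: Functions share data
Type: Communicational cohesion

Communicational cohesion


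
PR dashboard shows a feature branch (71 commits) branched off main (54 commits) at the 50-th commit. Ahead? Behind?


Common ancestor: commit #50
feature commits after divergence: 71 - 50 = 21
main commits after divergence: 54 - 50 = 4
feature is 21 commits ahead of main
main is 4 commits ahead of feature

feature ahead: 21, main ahead: 4


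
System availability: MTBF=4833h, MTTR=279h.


Availability = MTBF / (MTBF + MTTR)
Availability = 4833 / (4833 + 279)
Availability = 4833 / 5112
Availability = 94.5423%

94.5423%


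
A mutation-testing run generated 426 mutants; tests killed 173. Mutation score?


Mutation score = killed / total * 100
Mutation score = 173 / 426 * 100
Mutation score = 40.61%

40.61%


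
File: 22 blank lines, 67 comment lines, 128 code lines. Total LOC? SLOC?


Total LOC = blank + comment + code
Total LOC = 22 + 67 + 128 = 217
SLOC (source only) = code = 128

Total LOC: 217, SLOC: 128


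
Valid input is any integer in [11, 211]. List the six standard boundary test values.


Range: [11, 211]
Boundaries: just below min, min, min+1, max-1, max, just above max
Values: [10, 11, 12, 210, 211, 212]

[10, 11, 12, 210, 211, 212]


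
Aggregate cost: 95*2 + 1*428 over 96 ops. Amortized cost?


Formula: Amortized cost = Total cost / Operations
Total cost = (95 * 2) + (1 * 428)
Total cost = 190 + 428 = 618
Amortized = 618 / 96 = 6.4375

6.4375


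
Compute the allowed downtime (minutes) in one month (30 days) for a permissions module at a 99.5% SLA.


Formula: allowed downtime = period * (100 - SLA) / 100
Period (month (30 days)) = 43200 minutes
Unavailability fraction = (100 - 99.5) / 100
Allowed downtime = 43200 * (100 - 99.5) / 100
Allowed downtime = 216.0 minutes

216.0 minutes


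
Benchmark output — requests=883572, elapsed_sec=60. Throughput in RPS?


Formula: throughput = requests / seconds
throughput = 883572 / 60
throughput = 14726.2 requests/second

14726.2 requests/second


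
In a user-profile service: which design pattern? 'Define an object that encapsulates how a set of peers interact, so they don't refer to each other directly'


This matches the Mediator pattern

Mediator


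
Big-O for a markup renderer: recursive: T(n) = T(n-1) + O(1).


Reasoning: linear recursion with constant work per frame
Complexity: O(n)

O(n)


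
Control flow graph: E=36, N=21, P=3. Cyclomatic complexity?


Formula: V(G) = E - N + 2P
V(G) = 36 - 21 + 2*3
V(G) = 15 + 6
V(G) = 21

21


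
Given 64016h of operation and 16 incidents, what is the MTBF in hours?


Formula: MTBF = Total operating time / Number of failures
MTBF = 64016 / 16
MTBF = 4001.0 hours

4001.0 hours


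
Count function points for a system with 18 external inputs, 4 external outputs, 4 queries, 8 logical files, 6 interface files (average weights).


UFP = EI*4 + EO*5 + EQ*4 + ILF*10 + EIF*7
UFP = 18*4 + 4*5 + 4*4 + 8*10 + 6*7
UFP = 72 + 20 + 16 + 80 + 42
UFP = 230

230


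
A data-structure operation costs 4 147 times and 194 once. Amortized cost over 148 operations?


Formula: Amortized cost = Total cost / Operations
Total cost = (147 * 4) + (1 * 194)
Total cost = 588 + 194 = 782
Amortized = 782 / 148 = 5.2838

5.2838


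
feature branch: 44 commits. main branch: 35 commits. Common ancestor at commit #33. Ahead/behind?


Common ancestor: commit #33
feature commits after divergence: 44 - 33 = 11
main commits after divergence: 35 - 33 = 2
feature is 11 commits ahead of main
main is 2 commits ahead of feature

feature ahead: 11, main ahead: 2


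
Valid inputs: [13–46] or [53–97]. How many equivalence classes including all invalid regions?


Valid ranges: [13,46] and [53,97]
Class 1: x < 13 — invalid
Class 2: 13 ≤ x ≤ 46 — valid
Class 3: 46 < x < 53 — invalid (gap between ranges)
Class 4: 53 ≤ x ≤ 97 — valid
Class 5: x > 97 — invalid
Total equivalence classes: 5

5 equivalence classes


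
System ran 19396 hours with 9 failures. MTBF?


Formula: MTBF = Total operating time / Number of failures
MTBF = 19396 / 9
MTBF = 2155.11 hours

2155.11 hours


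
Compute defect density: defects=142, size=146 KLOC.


Defect density = defects / KLOC
Defect density = 142 / 146
Defect density = 0.973 defects/KLOC

0.973 defects/KLOC


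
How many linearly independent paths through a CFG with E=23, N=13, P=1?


Formula: V(G) = E - N + 2P
V(G) = 23 - 13 + 2*1
V(G) = 10 + 2
V(G) = 12

12


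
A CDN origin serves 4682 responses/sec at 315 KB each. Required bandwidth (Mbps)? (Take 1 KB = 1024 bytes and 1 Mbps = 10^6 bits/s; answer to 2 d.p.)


Formula: Mbps = payload_bytes * RPS * 8 / 1e6
Payload per request = 315 KB = 315 * 1024 = 322560 bytes
Total bytes/sec = 322560 * 4682 = 1510225920
Total bits/sec = 1510225920 * 8 = 12081807360
Mbps = 12081807360 / 1e6 = 12081.81

12081.81 Mbps


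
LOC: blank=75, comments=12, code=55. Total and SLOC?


Total LOC = blank + comment + code
Total LOC = 75 + 12 + 55 = 142
SLOC (source only) = code = 55

Total LOC: 142, SLOC: 55


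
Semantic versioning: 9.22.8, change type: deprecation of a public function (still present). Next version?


Current: 9.22.8
Change category: 'deprecation of a public function (still present)' → minor bump
SemVer rule: minor bump → increment MINOR, reset PATCH to 0 (MAJOR unchanged)
New: 9.23.0

9.23.0


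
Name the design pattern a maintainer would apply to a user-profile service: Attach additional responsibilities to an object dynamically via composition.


This matches the Decorator pattern

Decorator


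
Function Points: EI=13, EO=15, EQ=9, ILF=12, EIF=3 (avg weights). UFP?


UFP = EI*4 + EO*5 + EQ*4 + ILF*10 + EIF*7
UFP = 13*4 + 15*5 + 9*4 + 12*10 + 3*7
UFP = 52 + 75 + 36 + 120 + 21
UFP = 304

304


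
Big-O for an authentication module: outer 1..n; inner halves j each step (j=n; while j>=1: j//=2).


Reasoning: n times log n
Complexity: O(n log n)

O(n log n)


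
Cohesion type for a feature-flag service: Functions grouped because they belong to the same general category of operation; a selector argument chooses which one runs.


Reasoning: Grouped by category of activity, not by data or sequence
Type: Logical cohesion

Logical cohesion


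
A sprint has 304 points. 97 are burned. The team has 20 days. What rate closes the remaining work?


Formula: Required rate = Remaining points / Days left
Remaining = 304 - 97 = 207 points
Required rate = 207 / 20 = 10.35 points/day

10.35 points/day


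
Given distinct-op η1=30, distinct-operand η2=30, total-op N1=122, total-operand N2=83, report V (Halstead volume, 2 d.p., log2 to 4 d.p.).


Formula: V = N * log2(η), where N = N1 + N2 and η = η1 + η2
η = 30 + 30 = 60
N = 122 + 83 = 205
log2(60) ≈ 5.9069
V = 205 * 5.9069 = 1210.91

1210.91


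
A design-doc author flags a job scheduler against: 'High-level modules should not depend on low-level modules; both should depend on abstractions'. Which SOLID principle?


This describes the Dependency Inversion Principle (DIP)

Dependency Inversion Principle (DIP)


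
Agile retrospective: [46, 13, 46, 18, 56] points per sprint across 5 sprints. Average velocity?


Formula: Avg velocity = Total points / Number of sprints
Points: [46, 13, 46, 18, 56]
Sum = 46 + 13 + 46 + 18 + 56 = 179
Avg velocity = 179 / 5 = 35.8 points/sprint

35.8 points/sprint


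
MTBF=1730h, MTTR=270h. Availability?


Availability = MTBF / (MTBF + MTTR)
Availability = 1730 / (1730 + 270)
Availability = 1730 / 2000
Availability = 86.5%

86.5%


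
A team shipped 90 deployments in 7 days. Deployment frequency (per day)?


Formula: deployments per day = releases / days
= 90 / 7
= 12.857 deploys/day
(equivalently, 90.0 deploys/week)

12.857 deploys/day


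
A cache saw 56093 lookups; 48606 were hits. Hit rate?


Formula: hit rate = hits / (hits + misses) * 100
hit rate = 48606 / (48606 + 7487) * 100
hit rate = 48606 / 56093 * 100
hit rate = 86.65%

86.65%


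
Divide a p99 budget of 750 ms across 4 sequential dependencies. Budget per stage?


Formula: per_stage = total_budget / stages
per_stage = 750 / 4
per_stage = 187.5 ms

187.5 ms


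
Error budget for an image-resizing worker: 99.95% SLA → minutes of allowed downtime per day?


Formula: allowed downtime = period * (100 - SLA) / 100
Period (day) = 1440 minutes
Unavailability fraction = (100 - 99.95) / 100
Allowed downtime = 1440 * (100 - 99.95) / 100
Allowed downtime = 0.72 minutes

0.72 minutes


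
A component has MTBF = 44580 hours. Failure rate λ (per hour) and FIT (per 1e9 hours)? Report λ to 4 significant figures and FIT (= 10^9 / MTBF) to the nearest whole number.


Formula: λ = 1 / MTBF; FIT = λ × 1e9 = 1e9 / MTBF
λ = 1 / 44580 ≈ 2.243e-05 failures/hour
FIT = 1e9 / 44580 ≈ 22432 failures per 1e9 hours (nearest whole number)

λ = 2.243e-05 /h, FIT = 22432


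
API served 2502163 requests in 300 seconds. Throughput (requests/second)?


Formula: throughput = requests / seconds
throughput = 2502163 / 300
throughput = 8340.54 requests/second

8340.54 requests/second


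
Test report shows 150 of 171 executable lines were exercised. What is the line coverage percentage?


Coverage = covered / total * 100
Coverage = 150 / 171 * 100
Coverage = 87.72%

87.72%


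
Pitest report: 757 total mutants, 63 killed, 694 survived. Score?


Mutation score = killed / total * 100
Mutation score = 63 / 757 * 100
Mutation score = 8.32%

8.32%


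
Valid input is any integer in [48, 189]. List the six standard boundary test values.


Range: [48, 189]
Boundaries: just below min, min, min+1, max-1, max, just above max
Values: [47, 48, 49, 188, 189, 190]

[47, 48, 49, 188, 189, 190]


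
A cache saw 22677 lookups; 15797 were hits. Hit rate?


Formula: hit rate = hits / (hits + misses) * 100
hit rate = 15797 / (15797 + 6880) * 100
hit rate = 15797 / 22677 * 100
hit rate = 69.66%

69.66%


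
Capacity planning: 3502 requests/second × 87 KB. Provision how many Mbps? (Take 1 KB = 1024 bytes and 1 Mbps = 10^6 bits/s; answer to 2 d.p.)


Formula: Mbps = payload_bytes * RPS * 8 / 1e6
Payload per request = 87 KB = 87 * 1024 = 89088 bytes
Total bytes/sec = 89088 * 3502 = 311986176
Total bits/sec = 311986176 * 8 = 2495889408
Mbps = 2495889408 / 1e6 = 2495.89

2495.89 Mbps


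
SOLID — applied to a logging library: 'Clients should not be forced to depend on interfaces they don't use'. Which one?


This describes the Interface Segregation Principle (ISP)

Interface Segregation Principle (ISP)


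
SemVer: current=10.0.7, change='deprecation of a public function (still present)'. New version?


Current: 10.0.7
Change category: 'deprecation of a public function (still present)' → minor bump
SemVer rule: minor bump → increment MINOR, reset PATCH to 0 (MAJOR unchanged)
New: 10.1.0

10.1.0


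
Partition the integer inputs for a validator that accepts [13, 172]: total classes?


Valid range: [13, 172]
Class 1: x < 13 — invalid
Class 2: 13 ≤ x ≤ 172 — valid
Class 3: x > 172 — invalid
Total equivalence classes: 3

3 equivalence classes


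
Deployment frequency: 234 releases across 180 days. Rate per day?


Formula: deployments per day = releases / days
= 234 / 180
= 1.3 deploys/day
(equivalently, 9.1 deploys/week)

1.3 deploys/day


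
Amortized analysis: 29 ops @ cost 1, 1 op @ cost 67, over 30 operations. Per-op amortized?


Formula: Amortized cost = Total cost / Operations
Total cost = (29 * 1) + (1 * 67)
Total cost = 29 + 67 = 96
Amortized = 96 / 30 = 3.2

3.2


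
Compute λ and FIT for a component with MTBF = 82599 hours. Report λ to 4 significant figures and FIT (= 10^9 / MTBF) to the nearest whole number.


Formula: λ = 1 / MTBF; FIT = λ × 1e9 = 1e9 / MTBF
λ = 1 / 82599 ≈ 1.211e-05 failures/hour
FIT = 1e9 / 82599 ≈ 12107 failures per 1e9 hours (nearest whole number)

λ = 1.211e-05 /h, FIT = 12107


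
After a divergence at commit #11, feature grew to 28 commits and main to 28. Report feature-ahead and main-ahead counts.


Common ancestor: commit #11
feature commits after divergence: 28 - 11 = 17
main commits after divergence: 28 - 11 = 17
feature is 17 commits ahead of main
main is 17 commits ahead of feature

feature ahead: 17, main ahead: 17


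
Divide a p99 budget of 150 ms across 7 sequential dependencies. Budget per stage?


Formula: per_stage = total_budget / stages
per_stage = 150 / 7
per_stage = 21.43 ms

21.43 ms


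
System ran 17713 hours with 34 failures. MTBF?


Formula: MTBF = Total operating time / Number of failures
MTBF = 17713 / 34
MTBF = 520.97 hours

520.97 hours


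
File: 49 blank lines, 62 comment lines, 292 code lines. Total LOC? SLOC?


Total LOC = blank + comment + code
Total LOC = 49 + 62 + 292 = 403
SLOC (source only) = code = 292

Total LOC: 403, SLOC: 292


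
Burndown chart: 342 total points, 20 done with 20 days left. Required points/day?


Formula: Required rate = Remaining points / Days left
Remaining = 342 - 20 = 322 points
Required rate = 322 / 20 = 16.1 points/day

16.1 points/day


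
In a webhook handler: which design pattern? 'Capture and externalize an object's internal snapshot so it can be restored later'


This matches the Memento pattern

Memento


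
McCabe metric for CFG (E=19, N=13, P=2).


Formula: V(G) = E - N + 2P
V(G) = 19 - 13 + 2*2
V(G) = 6 + 4
V(G) = 10

10


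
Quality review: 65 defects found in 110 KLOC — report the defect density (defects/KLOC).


Defect density = defects / KLOC
Defect density = 65 / 110
Defect density = 0.591 defects/KLOC

0.591 defects/KLOC


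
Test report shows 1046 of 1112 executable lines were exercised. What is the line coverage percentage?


Coverage = covered / total * 100
Coverage = 1046 / 1112 * 100
Coverage = 94.06%

94.06%


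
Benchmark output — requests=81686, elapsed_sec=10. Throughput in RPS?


Formula: throughput = requests / seconds
throughput = 81686 / 10
throughput = 8168.6 requests/second

8168.6 requests/second


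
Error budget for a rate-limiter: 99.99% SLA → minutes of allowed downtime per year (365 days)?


Formula: allowed downtime = period * (100 - SLA) / 100
Period (year (365 days)) = 525600 minutes
Unavailability fraction = (100 - 99.99) / 100
Allowed downtime = 525600 * (100 - 99.99) / 100
Allowed downtime = 52.56 minutes

52.56 minutes


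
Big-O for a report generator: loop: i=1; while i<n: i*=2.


Reasoning: i doubles each step so iterations are log2(n)
Complexity: O(log n)

O(log n)


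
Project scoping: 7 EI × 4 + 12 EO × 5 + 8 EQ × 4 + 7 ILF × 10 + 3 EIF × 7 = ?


UFP = EI*4 + EO*5 + EQ*4 + ILF*10 + EIF*7
UFP = 7*4 + 12*5 + 8*4 + 7*10 + 3*7
UFP = 28 + 60 + 32 + 70 + 21
UFP = 211

211


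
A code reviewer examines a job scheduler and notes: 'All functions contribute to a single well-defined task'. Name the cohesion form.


Reasoning: Best: single purpose
Type: Functional cohesion

Functional cohesion


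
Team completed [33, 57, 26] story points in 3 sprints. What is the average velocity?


Formula: Avg velocity = Total points / Number of sprints
Points: [33, 57, 26]
Sum = 33 + 57 + 26 = 116
Avg velocity = 116 / 3 = 38.67 points/sprint

38.67 points/sprint


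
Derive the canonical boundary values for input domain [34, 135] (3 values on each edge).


Range: [34, 135]
Boundaries: just below min, min, min+1, max-1, max, just above max
Values: [33, 34, 35, 134, 135, 136]

[33, 34, 35, 134, 135, 136]


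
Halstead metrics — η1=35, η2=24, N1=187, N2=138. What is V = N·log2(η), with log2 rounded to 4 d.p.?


Formula: V = N * log2(η), where N = N1 + N2 and η = η1 + η2
η = 35 + 24 = 59
N = 187 + 138 = 325
log2(59) ≈ 5.8826
V = 325 * 5.8826 = 1911.85

1911.85


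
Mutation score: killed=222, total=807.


Mutation score = killed / total * 100
Mutation score = 222 / 807 * 100
Mutation score = 27.51%

27.51%


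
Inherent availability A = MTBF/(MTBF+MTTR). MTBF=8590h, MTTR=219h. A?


Availability = MTBF / (MTBF + MTTR)
Availability = 8590 / (8590 + 219)
Availability = 8590 / 8809
Availability = 97.5139%

97.5139%


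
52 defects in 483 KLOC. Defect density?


Defect density = defects / KLOC
Defect density = 52 / 483
Defect density = 0.108 defects/KLOC

0.108 defects/KLOC


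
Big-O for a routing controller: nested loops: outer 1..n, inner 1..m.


Reasoning: product of independent bounds
Complexity: O(n*m)

O(n*m)


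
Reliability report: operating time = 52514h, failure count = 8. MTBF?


Formula: MTBF = Total operating time / Number of failures
MTBF = 52514 / 8
MTBF = 6564.25 hours

6564.25 hours


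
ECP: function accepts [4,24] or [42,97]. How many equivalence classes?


Valid ranges: [4,24] and [42,97]
Class 1: x < 4 — invalid
Class 2: 4 ≤ x ≤ 24 — valid
Class 3: 24 < x < 42 — invalid (gap between ranges)
Class 4: 42 ≤ x ≤ 97 — valid
Class 5: x > 97 — invalid
Total equivalence classes: 5

5 equivalence classes


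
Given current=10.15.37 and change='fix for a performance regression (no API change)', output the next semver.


Current: 10.15.37
Change category: 'fix for a performance regression (no API change)' → patch bump
SemVer rule: patch bump → increment PATCH (MAJOR and MINOR unchanged)
New: 10.15.38

10.15.38


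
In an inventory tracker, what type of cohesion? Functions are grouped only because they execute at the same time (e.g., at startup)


Reasoning: Related by timing only
Type: Temporal cohesion

Temporal cohesion


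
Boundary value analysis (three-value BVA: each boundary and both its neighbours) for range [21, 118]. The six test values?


Range: [21, 118]
Boundaries: just below min, min, min+1, max-1, max, just above max
Values: [20, 21, 22, 117, 118, 119]

[20, 21, 22, 117, 118, 119]


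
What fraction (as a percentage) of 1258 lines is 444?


Coverage = covered / total * 100
Coverage = 444 / 1258 * 100
Coverage = 35.29%

35.29%


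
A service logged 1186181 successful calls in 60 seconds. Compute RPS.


Formula: throughput = requests / seconds
throughput = 1186181 / 60
throughput = 19769.68 requests/second

19769.68 requests/second


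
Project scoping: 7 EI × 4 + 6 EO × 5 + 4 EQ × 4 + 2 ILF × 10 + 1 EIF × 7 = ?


UFP = EI*4 + EO*5 + EQ*4 + ILF*10 + EIF*7
UFP = 7*4 + 6*5 + 4*4 + 2*10 + 1*7
UFP = 28 + 30 + 16 + 20 + 7
UFP = 101

101


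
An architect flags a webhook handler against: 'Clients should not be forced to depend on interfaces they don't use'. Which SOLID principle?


This describes the Interface Segregation Principle (ISP)

Interface Segregation Principle (ISP)


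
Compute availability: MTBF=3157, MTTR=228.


Availability = MTBF / (MTBF + MTTR)
Availability = 3157 / (3157 + 228)
Availability = 3157 / 3385
Availability = 93.2644%

93.2644%


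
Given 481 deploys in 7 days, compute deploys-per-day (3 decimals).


Formula: deployments per day = releases / days
= 481 / 7
= 68.714 deploys/day
(equivalently, 481.0 deploys/week)

68.714 deploys/day


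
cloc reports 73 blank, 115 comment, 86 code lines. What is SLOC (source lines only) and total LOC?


Total LOC = blank + comment + code
Total LOC = 73 + 115 + 86 = 274
SLOC (source only) = code = 86

Total LOC: 274, SLOC: 86


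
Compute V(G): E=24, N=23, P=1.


Formula: V(G) = E - N + 2P
V(G) = 24 - 23 + 2*1
V(G) = 1 + 2
V(G) = 3

3


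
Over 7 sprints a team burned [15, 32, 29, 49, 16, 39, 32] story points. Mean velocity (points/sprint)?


Formula: Avg velocity = Total points / Number of sprints
Points: [15, 32, 29, 49, 16, 39, 32]
Sum = 15 + 32 + 29 + 49 + 16 + 39 + 32 = 212
Avg velocity = 212 / 7 = 30.29 points/sprint

30.29 points/sprint


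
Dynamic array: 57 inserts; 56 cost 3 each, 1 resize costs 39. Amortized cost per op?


Formula: Amortized cost = Total cost / Operations
Total cost = (56 * 3) + (1 * 39)
Total cost = 168 + 39 = 207
Amortized = 207 / 57 = 3.6316

3.6316


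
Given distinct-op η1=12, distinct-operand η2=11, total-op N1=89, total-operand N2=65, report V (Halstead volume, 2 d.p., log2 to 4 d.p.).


Formula: V = N * log2(η), where N = N1 + N2 and η = η1 + η2
η = 12 + 11 = 23
N = 89 + 65 = 154
log2(23) ≈ 4.5236
V = 154 * 4.5236 = 696.63

696.63


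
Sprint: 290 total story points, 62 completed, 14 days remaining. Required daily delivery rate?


Formula: Required rate = Remaining points / Days left
Remaining = 290 - 62 = 228 points
Required rate = 228 / 14 = 16.29 points/day

16.29 points/day


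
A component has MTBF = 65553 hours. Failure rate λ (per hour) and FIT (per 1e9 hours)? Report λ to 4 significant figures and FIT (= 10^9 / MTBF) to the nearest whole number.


Formula: λ = 1 / MTBF; FIT = λ × 1e9 = 1e9 / MTBF
λ = 1 / 65553 ≈ 1.525e-05 failures/hour
FIT = 1e9 / 65553 ≈ 15255 failures per 1e9 hours (nearest whole number)

λ = 1.525e-05 /h, FIT = 15255


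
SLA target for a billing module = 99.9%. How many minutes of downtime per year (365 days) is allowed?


Formula: allowed downtime = period * (100 - SLA) / 100
Period (year (365 days)) = 525600 minutes
Unavailability fraction = (100 - 99.9) / 100
Allowed downtime = 525600 * (100 - 99.9) / 100
Allowed downtime = 525.6 minutes

525.6 minutes


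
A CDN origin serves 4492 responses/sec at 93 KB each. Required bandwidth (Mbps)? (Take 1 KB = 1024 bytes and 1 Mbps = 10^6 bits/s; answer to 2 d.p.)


Formula: Mbps = payload_bytes * RPS * 8 / 1e6
Payload per request = 93 KB = 93 * 1024 = 95232 bytes
Total bytes/sec = 95232 * 4492 = 427782144
Total bits/sec = 427782144 * 8 = 3422257152
Mbps = 3422257152 / 1e6 = 3422.26

3422.26 Mbps


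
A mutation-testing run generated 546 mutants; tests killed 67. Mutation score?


Mutation score = killed / total * 100
Mutation score = 67 / 546 * 100
Mutation score = 12.27%

12.27%


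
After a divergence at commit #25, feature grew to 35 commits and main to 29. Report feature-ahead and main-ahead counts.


Common ancestor: commit #25
feature commits after divergence: 35 - 25 = 10
main commits after divergence: 29 - 25 = 4
feature is 10 commits ahead of main
main is 4 commits ahead of feature

feature ahead: 10, main ahead: 4


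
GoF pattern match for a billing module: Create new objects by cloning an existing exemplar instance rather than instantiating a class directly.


This matches the Prototype pattern

Prototype


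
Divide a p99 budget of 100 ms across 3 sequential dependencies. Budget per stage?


Formula: per_stage = total_budget / stages
per_stage = 100 / 3
per_stage = 33.33 ms

33.33 ms


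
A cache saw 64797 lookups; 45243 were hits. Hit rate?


Formula: hit rate = hits / (hits + misses) * 100
hit rate = 45243 / (45243 + 19554) * 100
hit rate = 45243 / 64797 * 100
hit rate = 69.82%

69.82%


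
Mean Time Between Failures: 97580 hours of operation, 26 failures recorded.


Formula: MTBF = Total operating time / Number of failures
MTBF = 97580 / 26
MTBF = 3753.08 hours

3753.08 hours


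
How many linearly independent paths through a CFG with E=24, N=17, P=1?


Formula: V(G) = E - N + 2P
V(G) = 24 - 17 + 2*1
V(G) = 7 + 2
V(G) = 9

9


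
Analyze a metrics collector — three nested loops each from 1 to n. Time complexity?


Reasoning: three levels of nesting over n
Complexity: O(n^3)

O(n^3)


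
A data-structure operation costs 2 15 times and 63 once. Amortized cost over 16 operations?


Formula: Amortized cost = Total cost / Operations
Total cost = (15 * 2) + (1 * 63)
Total cost = 30 + 63 = 93
Amortized = 93 / 16 = 5.8125

5.8125


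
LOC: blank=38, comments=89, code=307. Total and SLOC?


Total LOC = blank + comment + code
Total LOC = 38 + 89 + 307 = 434
SLOC (source only) = code = 307

Total LOC: 434, SLOC: 307


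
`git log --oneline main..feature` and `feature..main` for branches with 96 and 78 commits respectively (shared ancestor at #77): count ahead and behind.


Common ancestor: commit #77
feature commits after divergence: 96 - 77 = 19
main commits after divergence: 78 - 77 = 1
feature is 19 commits ahead of main
main is 1 commits ahead of feature

feature ahead: 19, main ahead: 1


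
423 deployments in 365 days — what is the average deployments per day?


Formula: deployments per day = releases / days
= 423 / 365
= 1.159 deploys/day
(equivalently, 8.11 deploys/week)

1.159 deploys/day


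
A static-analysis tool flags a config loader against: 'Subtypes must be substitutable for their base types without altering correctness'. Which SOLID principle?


This describes the Liskov Substitution Principle (LSP)

Liskov Substitution Principle (LSP)


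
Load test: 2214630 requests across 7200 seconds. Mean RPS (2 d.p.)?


Formula: throughput = requests / seconds
throughput = 2214630 / 7200
throughput = 307.59 requests/second

307.59 requests/second


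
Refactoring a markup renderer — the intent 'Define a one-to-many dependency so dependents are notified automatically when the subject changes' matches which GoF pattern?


This matches the Observer pattern

Observer


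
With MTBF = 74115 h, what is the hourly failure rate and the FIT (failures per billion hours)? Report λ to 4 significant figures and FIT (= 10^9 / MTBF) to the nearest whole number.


Formula: λ = 1 / MTBF; FIT = λ × 1e9 = 1e9 / MTBF
λ = 1 / 74115 ≈ 1.349e-05 failures/hour
FIT = 1e9 / 74115 ≈ 13493 failures per 1e9 hours (nearest whole number)

λ = 1.349e-05 /h, FIT = 13493


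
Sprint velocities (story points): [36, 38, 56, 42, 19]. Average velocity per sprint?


Formula: Avg velocity = Total points / Number of sprints
Points: [36, 38, 56, 42, 19]
Sum = 36 + 38 + 56 + 42 + 19 = 191
Avg velocity = 191 / 5 = 38.2 points/sprint

38.2 points/sprint


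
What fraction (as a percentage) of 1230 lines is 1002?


Coverage = covered / total * 100
Coverage = 1002 / 1230 * 100
Coverage = 81.46%

81.46%


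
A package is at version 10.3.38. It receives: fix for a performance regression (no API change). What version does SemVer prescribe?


Current: 10.3.38
Change category: 'fix for a performance regression (no API change)' → patch bump
SemVer rule: patch bump → increment PATCH (MAJOR and MINOR unchanged)
New: 10.3.39

10.3.39


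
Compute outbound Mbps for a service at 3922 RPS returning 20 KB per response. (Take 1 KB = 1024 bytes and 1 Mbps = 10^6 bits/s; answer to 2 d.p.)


Formula: Mbps = payload_bytes * RPS * 8 / 1e6
Payload per request = 20 KB = 20 * 1024 = 20480 bytes
Total bytes/sec = 20480 * 3922 = 80322560
Total bits/sec = 80322560 * 8 = 642580480
Mbps = 642580480 / 1e6 = 642.58

642.58 Mbps


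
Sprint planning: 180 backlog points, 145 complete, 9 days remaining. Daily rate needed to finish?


Formula: Required rate = Remaining points / Days left
Remaining = 180 - 145 = 35 points
Required rate = 35 / 9 = 3.89 points/day

3.89 points/day


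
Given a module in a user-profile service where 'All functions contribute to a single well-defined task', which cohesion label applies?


Reasoning: Best: single purpose
Type: Functional cohesion

Functional cohesion


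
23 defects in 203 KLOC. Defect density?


Defect density = defects / KLOC
Defect density = 23 / 203
Defect density = 0.113 defects/KLOC

0.113 defects/KLOC


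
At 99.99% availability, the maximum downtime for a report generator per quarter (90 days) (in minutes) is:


Formula: allowed downtime = period * (100 - SLA) / 100
Period (quarter (90 days)) = 129600 minutes
Unavailability fraction = (100 - 99.99) / 100
Allowed downtime = 129600 * (100 - 99.99) / 100
Allowed downtime = 12.96 minutes

12.96 minutes


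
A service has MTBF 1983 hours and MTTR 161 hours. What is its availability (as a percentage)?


Availability = MTBF / (MTBF + MTTR)
Availability = 1983 / (1983 + 161)
Availability = 1983 / 2144
Availability = 92.4907%

92.4907%


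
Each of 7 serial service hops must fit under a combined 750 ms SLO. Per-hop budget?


Formula: per_stage = total_budget / stages
per_stage = 750 / 7
per_stage = 107.14 ms

107.14 ms


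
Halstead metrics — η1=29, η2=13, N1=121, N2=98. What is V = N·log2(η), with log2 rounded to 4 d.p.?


Formula: V = N * log2(η), where N = N1 + N2 and η = η1 + η2
η = 29 + 13 = 42
N = 121 + 98 = 219
log2(42) ≈ 5.3923
V = 219 * 5.3923 = 1180.91

1180.91


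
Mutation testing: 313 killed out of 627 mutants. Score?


Mutation score = killed / total * 100
Mutation score = 313 / 627 * 100
Mutation score = 49.92%

49.92%


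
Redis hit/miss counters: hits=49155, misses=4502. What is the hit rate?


Formula: hit rate = hits / (hits + misses) * 100
hit rate = 49155 / (49155 + 4502) * 100
hit rate = 49155 / 53657 * 100
hit rate = 91.61%

91.61%


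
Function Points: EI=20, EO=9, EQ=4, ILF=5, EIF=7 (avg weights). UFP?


UFP = EI*4 + EO*5 + EQ*4 + ILF*10 + EIF*7
UFP = 20*4 + 9*5 + 4*4 + 5*10 + 7*7
UFP = 80 + 45 + 16 + 50 + 49
UFP = 240

240


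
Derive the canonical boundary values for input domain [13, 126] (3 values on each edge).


Range: [13, 126]
Boundaries: just below min, min, min+1, max-1, max, just above max
Values: [12, 13, 14, 125, 126, 127]

[12, 13, 14, 125, 126, 127]


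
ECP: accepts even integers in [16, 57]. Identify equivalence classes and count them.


Constraint: even integers in [16, 57]
Class 1: x < 16 — out-of-range invalid
Class 2: x in [16,57] but odd — wrong type invalid
Class 3: x in [16,57] and even — valid
Class 4: x > 57 — out-of-range invalid
Total equivalence classes: 4

4 equivalence classes


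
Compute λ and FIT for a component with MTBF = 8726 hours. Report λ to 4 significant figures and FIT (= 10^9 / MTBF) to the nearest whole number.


Formula: λ = 1 / MTBF; FIT = λ × 1e9 = 1e9 / MTBF
λ = 1 / 8726 ≈ 1.146e-04 failures/hour
FIT = 1e9 / 8726 ≈ 114600 failures per 1e9 hours (nearest whole number)

λ = 1.146e-04 /h, FIT = 114600


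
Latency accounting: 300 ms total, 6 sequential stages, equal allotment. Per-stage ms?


Formula: per_stage = total_budget / stages
per_stage = 300 / 6
per_stage = 50.0 ms

50.0 ms


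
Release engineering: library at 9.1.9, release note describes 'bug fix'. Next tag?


Current: 9.1.9
Change category: 'bug fix' → patch bump
SemVer rule: patch bump → increment PATCH (MAJOR and MINOR unchanged)
New: 9.1.10

9.1.10


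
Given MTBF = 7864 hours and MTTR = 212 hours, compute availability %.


Availability = MTBF / (MTBF + MTTR)
Availability = 7864 / (7864 + 212)
Availability = 7864 / 8076
Availability = 97.3749%

97.3749%


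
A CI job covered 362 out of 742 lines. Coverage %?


Coverage = covered / total * 100
Coverage = 362 / 742 * 100
Coverage = 48.79%

48.79%


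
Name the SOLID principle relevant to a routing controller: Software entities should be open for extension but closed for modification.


This describes the Open/Closed Principle (OCP)

Open/Closed Principle (OCP)


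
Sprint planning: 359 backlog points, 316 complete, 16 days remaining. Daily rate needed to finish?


Formula: Required rate = Remaining points / Days left
Remaining = 359 - 316 = 43 points
Required rate = 43 / 16 = 2.69 points/day

2.69 points/day


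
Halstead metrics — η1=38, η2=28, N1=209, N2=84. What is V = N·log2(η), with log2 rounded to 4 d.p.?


Formula: V = N * log2(η), where N = N1 + N2 and η = η1 + η2
η = 38 + 28 = 66
N = 209 + 84 = 293
log2(66) ≈ 6.0444
V = 293 * 6.0444 = 1771.01

1771.01


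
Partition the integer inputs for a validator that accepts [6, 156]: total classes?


Valid range: [6, 156]
Class 1: x < 6 — invalid
Class 2: 6 ≤ x ≤ 156 — valid
Class 3: x > 156 — invalid
Total equivalence classes: 3

3 equivalence classes


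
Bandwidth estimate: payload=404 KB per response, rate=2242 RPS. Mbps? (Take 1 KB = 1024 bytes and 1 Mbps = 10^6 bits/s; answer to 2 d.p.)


Formula: Mbps = payload_bytes * RPS * 8 / 1e6
Payload per request = 404 KB = 404 * 1024 = 413696 bytes
Total bytes/sec = 413696 * 2242 = 927506432
Total bits/sec = 927506432 * 8 = 7420051456
Mbps = 7420051456 / 1e6 = 7420.05

7420.05 Mbps


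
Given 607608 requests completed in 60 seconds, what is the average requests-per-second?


Formula: throughput = requests / seconds
throughput = 607608 / 60
throughput = 10126.8 requests/second

10126.8 requests/second


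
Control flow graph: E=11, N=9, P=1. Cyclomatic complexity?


Formula: V(G) = E - N + 2P
V(G) = 11 - 9 + 2*1
V(G) = 2 + 2
V(G) = 4

4


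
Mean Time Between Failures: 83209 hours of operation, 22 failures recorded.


Formula: MTBF = Total operating time / Number of failures
MTBF = 83209 / 22
MTBF = 3782.23 hours

3782.23 hours


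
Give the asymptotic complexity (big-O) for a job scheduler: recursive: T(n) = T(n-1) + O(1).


Reasoning: linear recursion with constant work per frame
Complexity: O(n)

O(n)


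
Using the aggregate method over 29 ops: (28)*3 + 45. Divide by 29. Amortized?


Formula: Amortized cost = Total cost / Operations
Total cost = (28 * 3) + (1 * 45)
Total cost = 84 + 45 = 129
Amortized = 129 / 29 = 4.4483

4.4483


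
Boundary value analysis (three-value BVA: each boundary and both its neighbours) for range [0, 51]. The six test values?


Range: [0, 51]
Boundaries: just below min, min, min+1, max-1, max, just above max
Values: [-1, 0, 1, 50, 51, 52]

[-1, 0, 1, 50, 51, 52]


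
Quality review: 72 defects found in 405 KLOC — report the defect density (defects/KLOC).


Defect density = defects / KLOC
Defect density = 72 / 405
Defect density = 0.178 defects/KLOC

0.178 defects/KLOC


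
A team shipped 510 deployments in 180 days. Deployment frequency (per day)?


Formula: deployments per day = releases / days
= 510 / 180
= 2.833 deploys/day
(equivalently, 19.83 deploys/week)

2.833 deploys/day


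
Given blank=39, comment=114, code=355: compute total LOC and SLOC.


Total LOC = blank + comment + code
Total LOC = 39 + 114 + 355 = 508
SLOC (source only) = code = 355

Total LOC: 508, SLOC: 355


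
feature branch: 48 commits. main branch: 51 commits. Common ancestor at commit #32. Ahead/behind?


Common ancestor: commit #32
feature commits after divergence: 48 - 32 = 16
main commits after divergence: 51 - 32 = 19
feature is 16 commits ahead of main
main is 19 commits ahead of feature

feature ahead: 16, main ahead: 19


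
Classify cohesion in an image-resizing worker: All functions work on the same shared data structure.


Reasoning: Functions share data
Type: Communicational cohesion

Communicational cohesion


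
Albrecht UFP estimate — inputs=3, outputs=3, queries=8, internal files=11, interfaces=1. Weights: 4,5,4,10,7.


UFP = EI*4 + EO*5 + EQ*4 + ILF*10 + EIF*7
UFP = 3*4 + 3*5 + 8*4 + 11*10 + 1*7
UFP = 12 + 15 + 32 + 110 + 7
UFP = 176

176


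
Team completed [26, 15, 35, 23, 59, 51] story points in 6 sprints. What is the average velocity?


Formula: Avg velocity = Total points / Number of sprints
Points: [26, 15, 35, 23, 59, 51]
Sum = 26 + 15 + 35 + 23 + 59 + 51 = 209
Avg velocity = 209 / 6 = 34.83 points/sprint

34.83 points/sprint


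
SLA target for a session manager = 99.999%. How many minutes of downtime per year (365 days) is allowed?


Formula: allowed downtime = period * (100 - SLA) / 100
Period (year (365 days)) = 525600 minutes
Unavailability fraction = (100 - 99.999) / 100
Allowed downtime = 525600 * (100 - 99.999) / 100
Allowed downtime = 5.256 minutes

5.256 minutes
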